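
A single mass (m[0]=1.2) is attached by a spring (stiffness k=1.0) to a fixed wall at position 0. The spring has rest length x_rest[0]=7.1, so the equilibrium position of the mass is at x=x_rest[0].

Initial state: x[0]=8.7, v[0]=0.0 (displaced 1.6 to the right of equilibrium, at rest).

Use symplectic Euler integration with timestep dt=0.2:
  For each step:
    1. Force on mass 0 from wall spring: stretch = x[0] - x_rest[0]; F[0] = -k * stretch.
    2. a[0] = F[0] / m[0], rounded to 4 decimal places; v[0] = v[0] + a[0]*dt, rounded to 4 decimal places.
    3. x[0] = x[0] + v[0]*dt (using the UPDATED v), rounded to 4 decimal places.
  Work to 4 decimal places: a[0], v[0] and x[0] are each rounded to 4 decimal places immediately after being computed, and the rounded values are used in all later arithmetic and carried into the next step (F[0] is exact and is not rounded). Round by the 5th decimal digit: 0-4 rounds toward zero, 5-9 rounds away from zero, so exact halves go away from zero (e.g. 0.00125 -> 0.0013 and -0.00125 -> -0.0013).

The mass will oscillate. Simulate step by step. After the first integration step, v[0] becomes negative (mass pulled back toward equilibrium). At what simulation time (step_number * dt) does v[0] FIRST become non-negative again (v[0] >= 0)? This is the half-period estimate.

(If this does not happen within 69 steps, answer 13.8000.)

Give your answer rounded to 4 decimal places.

Answer: 3.6000

Derivation:
Step 0: x=[8.7000] v=[0.0000]
Step 1: x=[8.6467] v=[-0.2667]
Step 2: x=[8.5418] v=[-0.5245]
Step 3: x=[8.3888] v=[-0.7648]
Step 4: x=[8.1929] v=[-0.9796]
Step 5: x=[7.9605] v=[-1.1618]
Step 6: x=[7.6995] v=[-1.3052]
Step 7: x=[7.4185] v=[-1.4051]
Step 8: x=[7.1269] v=[-1.4582]
Step 9: x=[6.8344] v=[-1.4627]
Step 10: x=[6.5507] v=[-1.4184]
Step 11: x=[6.2853] v=[-1.3268]
Step 12: x=[6.0471] v=[-1.1910]
Step 13: x=[5.8440] v=[-1.0155]
Step 14: x=[5.6828] v=[-0.8062]
Step 15: x=[5.5688] v=[-0.5700]
Step 16: x=[5.5058] v=[-0.3148]
Step 17: x=[5.4960] v=[-0.0491]
Step 18: x=[5.5396] v=[0.2182]
First v>=0 after going negative at step 18, time=3.6000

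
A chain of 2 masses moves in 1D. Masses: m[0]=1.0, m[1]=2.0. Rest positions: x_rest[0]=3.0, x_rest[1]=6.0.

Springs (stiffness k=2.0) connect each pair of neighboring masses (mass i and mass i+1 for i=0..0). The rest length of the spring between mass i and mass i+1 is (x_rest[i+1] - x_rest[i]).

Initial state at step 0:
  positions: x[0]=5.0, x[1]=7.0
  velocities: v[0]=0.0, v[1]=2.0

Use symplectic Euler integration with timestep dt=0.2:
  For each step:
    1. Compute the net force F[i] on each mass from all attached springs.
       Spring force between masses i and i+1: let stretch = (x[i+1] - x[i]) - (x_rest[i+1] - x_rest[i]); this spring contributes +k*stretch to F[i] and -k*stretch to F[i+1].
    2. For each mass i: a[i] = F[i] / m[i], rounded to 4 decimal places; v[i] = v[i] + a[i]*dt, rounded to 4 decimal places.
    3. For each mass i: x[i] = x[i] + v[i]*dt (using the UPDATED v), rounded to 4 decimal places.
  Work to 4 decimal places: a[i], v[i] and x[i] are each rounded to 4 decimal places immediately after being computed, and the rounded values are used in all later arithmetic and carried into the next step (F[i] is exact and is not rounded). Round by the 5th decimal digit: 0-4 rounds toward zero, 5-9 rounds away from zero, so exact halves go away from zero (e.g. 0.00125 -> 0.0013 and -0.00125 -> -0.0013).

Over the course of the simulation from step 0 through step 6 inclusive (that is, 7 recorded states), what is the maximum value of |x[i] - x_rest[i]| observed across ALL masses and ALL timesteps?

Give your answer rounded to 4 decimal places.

Step 0: x=[5.0000 7.0000] v=[0.0000 2.0000]
Step 1: x=[4.9200 7.4400] v=[-0.4000 2.2000]
Step 2: x=[4.8016 7.8992] v=[-0.5920 2.2960]
Step 3: x=[4.6910 8.3545] v=[-0.5530 2.2765]
Step 4: x=[4.6335 8.7833] v=[-0.2876 2.1438]
Step 5: x=[4.6680 9.1661] v=[0.1723 1.9138]
Step 6: x=[4.8223 9.4889] v=[0.7715 1.6142]
Max displacement = 3.4889

Answer: 3.4889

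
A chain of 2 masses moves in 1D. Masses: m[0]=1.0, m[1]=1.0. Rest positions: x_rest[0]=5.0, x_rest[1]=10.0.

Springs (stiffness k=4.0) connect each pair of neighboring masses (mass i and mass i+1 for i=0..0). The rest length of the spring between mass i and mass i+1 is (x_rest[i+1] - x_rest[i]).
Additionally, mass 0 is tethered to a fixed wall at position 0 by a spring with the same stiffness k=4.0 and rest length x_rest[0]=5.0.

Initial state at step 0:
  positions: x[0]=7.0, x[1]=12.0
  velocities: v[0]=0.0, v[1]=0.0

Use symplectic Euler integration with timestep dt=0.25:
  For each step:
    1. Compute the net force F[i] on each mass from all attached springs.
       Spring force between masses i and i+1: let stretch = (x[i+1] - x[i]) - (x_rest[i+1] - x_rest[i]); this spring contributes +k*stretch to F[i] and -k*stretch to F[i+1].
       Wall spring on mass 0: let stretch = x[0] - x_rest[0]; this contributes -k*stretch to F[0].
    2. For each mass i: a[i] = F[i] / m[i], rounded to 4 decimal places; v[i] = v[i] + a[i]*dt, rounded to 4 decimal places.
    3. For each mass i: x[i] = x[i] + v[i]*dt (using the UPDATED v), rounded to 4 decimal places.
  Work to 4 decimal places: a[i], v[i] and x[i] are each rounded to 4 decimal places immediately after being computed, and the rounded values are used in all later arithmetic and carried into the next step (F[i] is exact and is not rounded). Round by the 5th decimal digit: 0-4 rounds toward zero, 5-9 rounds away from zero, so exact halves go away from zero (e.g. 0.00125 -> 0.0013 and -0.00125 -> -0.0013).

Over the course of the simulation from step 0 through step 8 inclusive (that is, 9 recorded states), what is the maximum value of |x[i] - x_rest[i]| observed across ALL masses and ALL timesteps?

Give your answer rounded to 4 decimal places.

Step 0: x=[7.0000 12.0000] v=[0.0000 0.0000]
Step 1: x=[6.5000 12.0000] v=[-2.0000 0.0000]
Step 2: x=[5.7500 11.8750] v=[-3.0000 -0.5000]
Step 3: x=[5.0938 11.4688] v=[-2.6250 -1.6250]
Step 4: x=[4.7579 10.7188] v=[-1.3438 -3.0000]
Step 5: x=[4.7227 9.7286] v=[-0.1408 -3.9609]
Step 6: x=[4.7583 8.7369] v=[0.1424 -3.9668]
Step 7: x=[4.5990 8.0006] v=[-0.6373 -2.9454]
Step 8: x=[4.1403 7.6639] v=[-1.8347 -1.3470]
Max displacement = 2.3361

Answer: 2.3361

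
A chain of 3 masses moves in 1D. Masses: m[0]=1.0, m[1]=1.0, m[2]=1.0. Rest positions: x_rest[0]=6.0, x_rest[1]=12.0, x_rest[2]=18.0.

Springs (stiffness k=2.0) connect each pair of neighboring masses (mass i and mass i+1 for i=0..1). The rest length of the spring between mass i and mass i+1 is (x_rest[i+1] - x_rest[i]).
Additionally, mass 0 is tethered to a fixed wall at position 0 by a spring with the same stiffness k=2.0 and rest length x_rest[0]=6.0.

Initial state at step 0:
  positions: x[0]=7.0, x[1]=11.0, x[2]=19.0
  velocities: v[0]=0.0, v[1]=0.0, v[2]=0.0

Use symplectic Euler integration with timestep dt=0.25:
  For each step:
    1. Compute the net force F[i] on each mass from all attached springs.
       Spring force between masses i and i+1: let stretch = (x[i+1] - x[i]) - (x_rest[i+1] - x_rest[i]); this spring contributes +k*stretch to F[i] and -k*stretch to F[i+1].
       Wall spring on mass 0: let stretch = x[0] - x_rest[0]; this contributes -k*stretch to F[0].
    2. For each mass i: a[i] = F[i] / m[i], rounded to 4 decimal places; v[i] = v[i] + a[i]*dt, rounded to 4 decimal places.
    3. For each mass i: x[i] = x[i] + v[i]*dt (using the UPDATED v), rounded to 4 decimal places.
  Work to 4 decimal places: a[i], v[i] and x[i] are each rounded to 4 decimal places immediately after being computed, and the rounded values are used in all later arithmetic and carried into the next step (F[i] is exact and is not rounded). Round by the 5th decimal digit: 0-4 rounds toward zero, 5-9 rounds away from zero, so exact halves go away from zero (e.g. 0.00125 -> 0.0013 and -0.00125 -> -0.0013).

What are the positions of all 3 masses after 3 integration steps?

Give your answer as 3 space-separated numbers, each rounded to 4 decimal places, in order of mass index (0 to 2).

Answer: 5.4668 13.0665 17.9317

Derivation:
Step 0: x=[7.0000 11.0000 19.0000] v=[0.0000 0.0000 0.0000]
Step 1: x=[6.6250 11.5000 18.7500] v=[-1.5000 2.0000 -1.0000]
Step 2: x=[6.0313 12.2969 18.3438] v=[-2.3750 3.1875 -1.6250]
Step 3: x=[5.4668 13.0665 17.9317] v=[-2.2579 3.0782 -1.6485]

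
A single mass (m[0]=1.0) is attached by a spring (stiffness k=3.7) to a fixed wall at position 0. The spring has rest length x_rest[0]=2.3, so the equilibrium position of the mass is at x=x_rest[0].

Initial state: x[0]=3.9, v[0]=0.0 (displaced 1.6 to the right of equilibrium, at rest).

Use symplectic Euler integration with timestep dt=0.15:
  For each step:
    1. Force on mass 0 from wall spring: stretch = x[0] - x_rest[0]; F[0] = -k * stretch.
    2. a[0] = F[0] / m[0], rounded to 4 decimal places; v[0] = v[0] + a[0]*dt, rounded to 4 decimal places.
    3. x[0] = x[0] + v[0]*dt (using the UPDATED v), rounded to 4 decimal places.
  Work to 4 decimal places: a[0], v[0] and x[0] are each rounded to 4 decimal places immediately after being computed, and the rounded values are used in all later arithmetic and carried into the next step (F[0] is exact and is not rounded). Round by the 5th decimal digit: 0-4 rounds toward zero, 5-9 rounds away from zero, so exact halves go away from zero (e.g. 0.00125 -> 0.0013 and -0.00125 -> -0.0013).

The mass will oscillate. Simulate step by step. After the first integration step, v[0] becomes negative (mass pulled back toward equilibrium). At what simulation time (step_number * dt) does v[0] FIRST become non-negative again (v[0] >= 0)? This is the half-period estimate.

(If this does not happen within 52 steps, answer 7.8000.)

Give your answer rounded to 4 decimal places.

Answer: 1.6500

Derivation:
Step 0: x=[3.9000] v=[0.0000]
Step 1: x=[3.7668] v=[-0.8880]
Step 2: x=[3.5115] v=[-1.7021]
Step 3: x=[3.1553] v=[-2.3745]
Step 4: x=[2.7279] v=[-2.8492]
Step 5: x=[2.2649] v=[-3.0867]
Step 6: x=[1.8048] v=[-3.0672]
Step 7: x=[1.3859] v=[-2.7924]
Step 8: x=[1.0431] v=[-2.2851]
Step 9: x=[0.8050] v=[-1.5875]
Step 10: x=[0.6913] v=[-0.7578]
Step 11: x=[0.7116] v=[0.1350]
First v>=0 after going negative at step 11, time=1.6500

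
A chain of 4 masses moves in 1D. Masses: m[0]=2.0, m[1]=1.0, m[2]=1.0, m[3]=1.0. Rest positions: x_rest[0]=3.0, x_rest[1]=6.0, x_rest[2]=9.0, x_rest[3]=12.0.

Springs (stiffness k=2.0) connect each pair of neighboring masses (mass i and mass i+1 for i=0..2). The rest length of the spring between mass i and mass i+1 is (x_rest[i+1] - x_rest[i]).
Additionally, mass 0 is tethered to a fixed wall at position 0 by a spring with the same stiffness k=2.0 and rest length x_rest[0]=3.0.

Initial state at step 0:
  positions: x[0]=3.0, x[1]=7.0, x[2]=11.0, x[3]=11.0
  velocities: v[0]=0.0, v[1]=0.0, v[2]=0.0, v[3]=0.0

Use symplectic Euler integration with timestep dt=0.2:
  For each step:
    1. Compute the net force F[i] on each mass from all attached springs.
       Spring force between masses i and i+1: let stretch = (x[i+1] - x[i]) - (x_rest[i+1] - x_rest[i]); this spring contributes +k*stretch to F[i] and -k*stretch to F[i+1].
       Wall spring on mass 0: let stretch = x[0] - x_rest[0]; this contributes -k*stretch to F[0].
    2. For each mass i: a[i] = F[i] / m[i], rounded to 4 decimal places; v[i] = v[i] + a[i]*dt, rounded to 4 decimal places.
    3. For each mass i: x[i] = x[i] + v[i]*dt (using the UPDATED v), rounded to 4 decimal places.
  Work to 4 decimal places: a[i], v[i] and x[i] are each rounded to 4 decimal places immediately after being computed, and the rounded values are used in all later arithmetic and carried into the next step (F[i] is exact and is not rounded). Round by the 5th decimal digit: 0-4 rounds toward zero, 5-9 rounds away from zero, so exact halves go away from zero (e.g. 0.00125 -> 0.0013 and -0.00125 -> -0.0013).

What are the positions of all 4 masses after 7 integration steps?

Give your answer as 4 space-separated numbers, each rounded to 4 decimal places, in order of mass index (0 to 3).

Answer: 3.6410 5.6454 8.0294 13.7004

Derivation:
Step 0: x=[3.0000 7.0000 11.0000 11.0000] v=[0.0000 0.0000 0.0000 0.0000]
Step 1: x=[3.0400 7.0000 10.6800 11.2400] v=[0.2000 0.0000 -1.6000 1.2000]
Step 2: x=[3.1168 6.9776 10.1104 11.6752] v=[0.3840 -0.1120 -2.8480 2.1760]
Step 3: x=[3.2234 6.8970 9.4154 12.2252] v=[0.5328 -0.4032 -3.4752 2.7501]
Step 4: x=[3.3480 6.7239 8.7437 12.7904] v=[0.6228 -0.8653 -3.3586 2.8262]
Step 5: x=[3.4737 6.4424 8.2341 13.2719] v=[0.6284 -1.4077 -2.5478 2.4075]
Step 6: x=[3.5792 6.0667 7.9842 13.5904] v=[0.5274 -1.8785 -1.2494 1.5924]
Step 7: x=[3.6410 5.6454 8.0294 13.7004] v=[0.3091 -2.1065 0.2261 0.5499]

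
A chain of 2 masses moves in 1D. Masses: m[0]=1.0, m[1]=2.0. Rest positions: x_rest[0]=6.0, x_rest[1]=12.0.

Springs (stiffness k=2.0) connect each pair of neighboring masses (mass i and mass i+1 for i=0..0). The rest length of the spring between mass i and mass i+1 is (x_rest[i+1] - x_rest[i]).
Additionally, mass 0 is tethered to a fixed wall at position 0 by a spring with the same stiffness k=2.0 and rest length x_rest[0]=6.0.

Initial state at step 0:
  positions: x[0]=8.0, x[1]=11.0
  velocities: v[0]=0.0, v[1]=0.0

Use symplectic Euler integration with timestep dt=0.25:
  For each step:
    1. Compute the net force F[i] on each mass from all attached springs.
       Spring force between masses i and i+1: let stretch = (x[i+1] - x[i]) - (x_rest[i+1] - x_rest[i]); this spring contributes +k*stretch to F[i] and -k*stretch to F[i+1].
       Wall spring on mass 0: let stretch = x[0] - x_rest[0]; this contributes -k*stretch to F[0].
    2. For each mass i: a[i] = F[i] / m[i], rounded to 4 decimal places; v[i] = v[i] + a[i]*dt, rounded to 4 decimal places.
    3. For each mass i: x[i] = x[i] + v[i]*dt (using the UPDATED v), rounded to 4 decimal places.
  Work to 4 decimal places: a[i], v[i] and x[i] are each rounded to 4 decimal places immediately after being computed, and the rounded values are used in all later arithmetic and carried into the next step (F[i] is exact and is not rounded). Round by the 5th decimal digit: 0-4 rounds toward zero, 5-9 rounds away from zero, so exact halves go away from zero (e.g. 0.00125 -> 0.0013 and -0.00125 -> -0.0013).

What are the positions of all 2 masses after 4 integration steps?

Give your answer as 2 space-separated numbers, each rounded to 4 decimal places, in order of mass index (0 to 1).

Answer: 4.1010 12.2100

Derivation:
Step 0: x=[8.0000 11.0000] v=[0.0000 0.0000]
Step 1: x=[7.3750 11.1875] v=[-2.5000 0.7500]
Step 2: x=[6.3047 11.5117] v=[-4.2813 1.2969]
Step 3: x=[5.0972 11.8855] v=[-4.8302 1.4952]
Step 4: x=[4.1010 12.2100] v=[-3.9847 1.2981]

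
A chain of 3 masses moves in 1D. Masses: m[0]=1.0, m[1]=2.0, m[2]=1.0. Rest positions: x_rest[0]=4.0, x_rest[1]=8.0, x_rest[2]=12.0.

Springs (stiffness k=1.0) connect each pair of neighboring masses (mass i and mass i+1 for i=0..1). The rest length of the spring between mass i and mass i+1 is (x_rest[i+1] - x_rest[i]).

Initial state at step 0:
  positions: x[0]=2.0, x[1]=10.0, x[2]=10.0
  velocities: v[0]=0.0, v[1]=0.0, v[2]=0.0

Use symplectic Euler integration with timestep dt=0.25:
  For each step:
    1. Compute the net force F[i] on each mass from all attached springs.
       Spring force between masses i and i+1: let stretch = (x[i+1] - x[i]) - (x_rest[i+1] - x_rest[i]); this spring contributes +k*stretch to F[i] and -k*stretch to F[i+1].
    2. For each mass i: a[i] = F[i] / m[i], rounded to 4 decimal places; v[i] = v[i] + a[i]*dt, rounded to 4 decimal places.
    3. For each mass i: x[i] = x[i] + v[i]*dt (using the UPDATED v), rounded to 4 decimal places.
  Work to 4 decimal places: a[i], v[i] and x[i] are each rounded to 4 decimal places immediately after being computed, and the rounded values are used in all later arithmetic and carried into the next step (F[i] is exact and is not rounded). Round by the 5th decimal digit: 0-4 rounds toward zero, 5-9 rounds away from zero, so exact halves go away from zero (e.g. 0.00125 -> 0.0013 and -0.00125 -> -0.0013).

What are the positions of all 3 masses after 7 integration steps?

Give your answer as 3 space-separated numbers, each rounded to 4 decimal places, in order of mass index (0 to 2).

Step 0: x=[2.0000 10.0000 10.0000] v=[0.0000 0.0000 0.0000]
Step 1: x=[2.2500 9.7500 10.2500] v=[1.0000 -1.0000 1.0000]
Step 2: x=[2.7188 9.2813 10.7188] v=[1.8750 -1.8750 1.8750]
Step 3: x=[3.3477 8.6524 11.3477] v=[2.5156 -2.5156 2.5156]
Step 4: x=[4.0582 7.9420 12.0582] v=[2.8418 -2.8418 2.8418]
Step 5: x=[4.7614 7.2388 12.7614] v=[2.8128 -2.8128 2.8128]
Step 6: x=[5.3695 6.6308 13.3695] v=[2.4322 -2.4322 2.4322]
Step 7: x=[5.8064 6.1939 13.8064] v=[1.7475 -1.7475 1.7475]

Answer: 5.8064 6.1939 13.8064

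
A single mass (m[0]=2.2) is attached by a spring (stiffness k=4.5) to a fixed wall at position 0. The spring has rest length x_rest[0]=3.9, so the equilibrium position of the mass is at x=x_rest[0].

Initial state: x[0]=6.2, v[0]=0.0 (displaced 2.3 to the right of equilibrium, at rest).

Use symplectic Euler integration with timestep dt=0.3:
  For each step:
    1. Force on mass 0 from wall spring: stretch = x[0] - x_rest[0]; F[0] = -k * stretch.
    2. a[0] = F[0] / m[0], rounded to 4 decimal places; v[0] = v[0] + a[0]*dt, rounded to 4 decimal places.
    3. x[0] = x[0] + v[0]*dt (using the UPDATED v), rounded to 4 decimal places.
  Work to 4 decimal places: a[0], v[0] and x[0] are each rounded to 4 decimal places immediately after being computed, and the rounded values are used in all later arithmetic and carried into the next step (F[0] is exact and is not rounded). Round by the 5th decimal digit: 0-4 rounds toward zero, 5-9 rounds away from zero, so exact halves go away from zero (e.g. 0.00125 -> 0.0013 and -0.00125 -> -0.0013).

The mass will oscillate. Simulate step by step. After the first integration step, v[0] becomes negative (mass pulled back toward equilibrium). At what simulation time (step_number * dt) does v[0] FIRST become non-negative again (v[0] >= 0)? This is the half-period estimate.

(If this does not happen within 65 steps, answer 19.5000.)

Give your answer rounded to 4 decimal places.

Answer: 2.4000

Derivation:
Step 0: x=[6.2000] v=[0.0000]
Step 1: x=[5.7766] v=[-1.4114]
Step 2: x=[5.0077] v=[-2.5630]
Step 3: x=[4.0349] v=[-3.2427]
Step 4: x=[3.0373] v=[-3.3255]
Step 5: x=[2.1985] v=[-2.7961]
Step 6: x=[1.6729] v=[-1.7520]
Step 7: x=[1.5573] v=[-0.3854]
Step 8: x=[1.8730] v=[1.0522]
First v>=0 after going negative at step 8, time=2.4000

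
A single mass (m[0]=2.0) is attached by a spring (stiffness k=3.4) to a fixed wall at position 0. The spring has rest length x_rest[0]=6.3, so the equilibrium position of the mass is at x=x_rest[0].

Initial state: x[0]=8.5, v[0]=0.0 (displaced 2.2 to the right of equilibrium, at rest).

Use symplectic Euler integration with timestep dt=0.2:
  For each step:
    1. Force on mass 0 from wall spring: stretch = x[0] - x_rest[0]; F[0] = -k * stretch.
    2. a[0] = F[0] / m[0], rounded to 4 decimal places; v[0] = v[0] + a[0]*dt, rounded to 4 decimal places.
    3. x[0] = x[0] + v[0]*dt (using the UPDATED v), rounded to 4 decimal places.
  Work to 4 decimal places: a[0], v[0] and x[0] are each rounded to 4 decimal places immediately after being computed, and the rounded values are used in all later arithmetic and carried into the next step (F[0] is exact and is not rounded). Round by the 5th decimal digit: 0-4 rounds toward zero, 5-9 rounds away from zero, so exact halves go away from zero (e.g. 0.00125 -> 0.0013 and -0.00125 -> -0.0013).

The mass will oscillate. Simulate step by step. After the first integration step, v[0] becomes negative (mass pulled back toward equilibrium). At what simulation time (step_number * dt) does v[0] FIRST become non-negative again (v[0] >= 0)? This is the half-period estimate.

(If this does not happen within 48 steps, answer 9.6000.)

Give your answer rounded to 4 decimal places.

Answer: 2.6000

Derivation:
Step 0: x=[8.5000] v=[0.0000]
Step 1: x=[8.3504] v=[-0.7480]
Step 2: x=[8.0614] v=[-1.4451]
Step 3: x=[7.6526] v=[-2.0440]
Step 4: x=[7.1518] v=[-2.5039]
Step 5: x=[6.5931] v=[-2.7935]
Step 6: x=[6.0145] v=[-2.8932]
Step 7: x=[5.4553] v=[-2.7961]
Step 8: x=[4.9535] v=[-2.5089]
Step 9: x=[4.5433] v=[-2.0511]
Step 10: x=[4.2525] v=[-1.4538]
Step 11: x=[4.1010] v=[-0.7576]
Step 12: x=[4.0990] v=[-0.0099]
Step 13: x=[4.2467] v=[0.7384]
First v>=0 after going negative at step 13, time=2.6000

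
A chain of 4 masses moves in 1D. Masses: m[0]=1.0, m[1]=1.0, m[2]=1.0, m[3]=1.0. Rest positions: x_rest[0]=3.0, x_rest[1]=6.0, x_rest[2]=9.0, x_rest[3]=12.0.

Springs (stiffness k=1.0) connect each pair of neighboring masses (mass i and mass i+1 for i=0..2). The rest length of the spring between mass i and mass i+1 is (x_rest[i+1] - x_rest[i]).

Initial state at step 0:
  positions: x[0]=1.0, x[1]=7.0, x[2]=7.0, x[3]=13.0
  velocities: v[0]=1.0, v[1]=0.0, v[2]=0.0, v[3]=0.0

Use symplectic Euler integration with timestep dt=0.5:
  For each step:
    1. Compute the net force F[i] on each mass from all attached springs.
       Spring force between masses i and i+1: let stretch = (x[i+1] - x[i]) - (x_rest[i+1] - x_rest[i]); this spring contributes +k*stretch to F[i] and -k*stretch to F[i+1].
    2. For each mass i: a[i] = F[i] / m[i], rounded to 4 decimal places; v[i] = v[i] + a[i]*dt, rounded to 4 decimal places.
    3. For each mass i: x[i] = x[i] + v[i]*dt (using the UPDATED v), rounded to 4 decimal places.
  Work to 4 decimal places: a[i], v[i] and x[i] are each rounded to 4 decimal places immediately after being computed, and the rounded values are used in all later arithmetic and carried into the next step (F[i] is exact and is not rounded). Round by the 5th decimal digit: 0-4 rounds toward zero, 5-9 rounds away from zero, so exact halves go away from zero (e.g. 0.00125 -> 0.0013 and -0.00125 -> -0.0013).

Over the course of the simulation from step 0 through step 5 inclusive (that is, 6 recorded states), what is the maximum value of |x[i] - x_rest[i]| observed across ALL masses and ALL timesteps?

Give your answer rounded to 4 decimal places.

Step 0: x=[1.0000 7.0000 7.0000 13.0000] v=[1.0000 0.0000 0.0000 0.0000]
Step 1: x=[2.2500 5.5000 8.5000 12.2500] v=[2.5000 -3.0000 3.0000 -1.5000]
Step 2: x=[3.5625 3.9375 10.1875 11.3125] v=[2.6250 -3.1250 3.3750 -1.8750]
Step 3: x=[4.2188 3.8438 10.5938 10.8438] v=[1.3125 -0.1875 0.8125 -0.9375]
Step 4: x=[4.0313 5.5313 9.3751 11.0626] v=[-0.3750 3.3750 -2.4375 0.4375]
Step 5: x=[3.4688 7.8048 7.6173 11.6095] v=[-1.1250 4.5469 -3.5157 1.0938]
Max displacement = 2.1562

Answer: 2.1562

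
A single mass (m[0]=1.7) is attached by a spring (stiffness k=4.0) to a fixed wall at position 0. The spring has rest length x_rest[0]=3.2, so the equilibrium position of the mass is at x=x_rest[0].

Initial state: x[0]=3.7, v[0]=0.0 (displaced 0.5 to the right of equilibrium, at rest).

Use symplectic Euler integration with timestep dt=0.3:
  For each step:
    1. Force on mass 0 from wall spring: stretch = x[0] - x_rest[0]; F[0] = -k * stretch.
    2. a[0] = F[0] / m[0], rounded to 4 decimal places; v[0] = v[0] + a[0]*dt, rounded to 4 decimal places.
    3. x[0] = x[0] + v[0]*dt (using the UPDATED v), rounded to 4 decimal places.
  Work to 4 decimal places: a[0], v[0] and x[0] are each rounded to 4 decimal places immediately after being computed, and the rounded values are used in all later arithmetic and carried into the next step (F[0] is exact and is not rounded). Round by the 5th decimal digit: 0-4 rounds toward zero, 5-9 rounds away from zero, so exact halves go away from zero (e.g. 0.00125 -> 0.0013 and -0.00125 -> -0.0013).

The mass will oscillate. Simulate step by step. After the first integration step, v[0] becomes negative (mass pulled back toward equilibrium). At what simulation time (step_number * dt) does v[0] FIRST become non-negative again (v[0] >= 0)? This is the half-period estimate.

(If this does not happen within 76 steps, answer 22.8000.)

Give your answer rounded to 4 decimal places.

Step 0: x=[3.7000] v=[0.0000]
Step 1: x=[3.5941] v=[-0.3530]
Step 2: x=[3.4047] v=[-0.6312]
Step 3: x=[3.1720] v=[-0.7757]
Step 4: x=[2.9452] v=[-0.7559]
Step 5: x=[2.7724] v=[-0.5761]
Step 6: x=[2.6901] v=[-0.2743]
Step 7: x=[2.7158] v=[0.0856]
First v>=0 after going negative at step 7, time=2.1000

Answer: 2.1000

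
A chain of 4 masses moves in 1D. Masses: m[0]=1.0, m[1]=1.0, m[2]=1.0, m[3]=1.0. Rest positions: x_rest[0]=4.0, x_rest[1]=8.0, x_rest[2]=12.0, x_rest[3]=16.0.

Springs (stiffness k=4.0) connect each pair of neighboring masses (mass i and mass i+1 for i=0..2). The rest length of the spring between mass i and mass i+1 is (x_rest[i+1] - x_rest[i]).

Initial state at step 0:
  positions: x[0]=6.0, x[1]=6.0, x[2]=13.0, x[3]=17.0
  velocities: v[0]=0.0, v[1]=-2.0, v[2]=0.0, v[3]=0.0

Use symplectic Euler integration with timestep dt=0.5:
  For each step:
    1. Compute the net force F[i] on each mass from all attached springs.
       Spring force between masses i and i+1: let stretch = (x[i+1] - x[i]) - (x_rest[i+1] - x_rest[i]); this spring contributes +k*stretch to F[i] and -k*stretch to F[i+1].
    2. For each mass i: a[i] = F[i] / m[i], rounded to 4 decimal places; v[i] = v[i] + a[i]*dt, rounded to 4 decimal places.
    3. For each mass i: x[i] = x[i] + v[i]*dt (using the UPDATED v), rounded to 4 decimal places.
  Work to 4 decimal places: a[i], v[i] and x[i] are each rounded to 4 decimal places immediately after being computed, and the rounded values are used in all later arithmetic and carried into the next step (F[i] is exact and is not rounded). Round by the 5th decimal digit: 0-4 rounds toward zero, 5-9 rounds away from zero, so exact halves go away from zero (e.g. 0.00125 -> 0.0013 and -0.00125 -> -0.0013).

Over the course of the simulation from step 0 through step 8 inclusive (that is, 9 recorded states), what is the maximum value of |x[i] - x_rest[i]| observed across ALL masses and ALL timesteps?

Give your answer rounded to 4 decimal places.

Answer: 4.0000

Derivation:
Step 0: x=[6.0000 6.0000 13.0000 17.0000] v=[0.0000 -2.0000 0.0000 0.0000]
Step 1: x=[2.0000 12.0000 10.0000 17.0000] v=[-8.0000 12.0000 -6.0000 0.0000]
Step 2: x=[4.0000 6.0000 16.0000 14.0000] v=[4.0000 -12.0000 12.0000 -6.0000]
Step 3: x=[4.0000 8.0000 10.0000 17.0000] v=[0.0000 4.0000 -12.0000 6.0000]
Step 4: x=[4.0000 8.0000 9.0000 17.0000] v=[0.0000 0.0000 -2.0000 0.0000]
Step 5: x=[4.0000 5.0000 15.0000 13.0000] v=[0.0000 -6.0000 12.0000 -8.0000]
Step 6: x=[1.0000 11.0000 9.0000 15.0000] v=[-6.0000 12.0000 -12.0000 4.0000]
Step 7: x=[4.0000 5.0000 11.0000 15.0000] v=[6.0000 -12.0000 4.0000 0.0000]
Step 8: x=[4.0000 4.0000 11.0000 15.0000] v=[0.0000 -2.0000 0.0000 0.0000]
Max displacement = 4.0000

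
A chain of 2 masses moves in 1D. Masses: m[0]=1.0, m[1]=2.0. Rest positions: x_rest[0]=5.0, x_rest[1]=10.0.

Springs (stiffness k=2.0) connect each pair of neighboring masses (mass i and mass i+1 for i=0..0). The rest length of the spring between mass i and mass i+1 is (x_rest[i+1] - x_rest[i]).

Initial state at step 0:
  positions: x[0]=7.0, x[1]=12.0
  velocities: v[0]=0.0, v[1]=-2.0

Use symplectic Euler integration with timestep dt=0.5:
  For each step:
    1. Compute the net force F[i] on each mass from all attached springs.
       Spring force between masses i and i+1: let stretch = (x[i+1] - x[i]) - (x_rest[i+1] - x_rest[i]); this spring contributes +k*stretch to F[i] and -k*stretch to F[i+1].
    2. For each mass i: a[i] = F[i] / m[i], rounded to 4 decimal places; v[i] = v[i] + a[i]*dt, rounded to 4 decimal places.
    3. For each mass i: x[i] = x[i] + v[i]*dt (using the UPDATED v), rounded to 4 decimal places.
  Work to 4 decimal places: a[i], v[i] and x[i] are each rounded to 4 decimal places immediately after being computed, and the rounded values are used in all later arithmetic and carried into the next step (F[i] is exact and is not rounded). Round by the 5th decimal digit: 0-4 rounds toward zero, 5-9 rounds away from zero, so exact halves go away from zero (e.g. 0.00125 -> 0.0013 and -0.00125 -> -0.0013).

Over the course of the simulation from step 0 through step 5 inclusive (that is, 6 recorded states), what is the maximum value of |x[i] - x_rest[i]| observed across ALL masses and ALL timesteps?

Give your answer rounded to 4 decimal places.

Step 0: x=[7.0000 12.0000] v=[0.0000 -2.0000]
Step 1: x=[7.0000 11.0000] v=[0.0000 -2.0000]
Step 2: x=[6.5000 10.2500] v=[-1.0000 -1.5000]
Step 3: x=[5.3750 9.8125] v=[-2.2500 -0.8750]
Step 4: x=[3.9688 9.5156] v=[-2.8125 -0.5938]
Step 5: x=[2.8360 9.0820] v=[-2.2657 -0.8672]
Max displacement = 2.1640

Answer: 2.1640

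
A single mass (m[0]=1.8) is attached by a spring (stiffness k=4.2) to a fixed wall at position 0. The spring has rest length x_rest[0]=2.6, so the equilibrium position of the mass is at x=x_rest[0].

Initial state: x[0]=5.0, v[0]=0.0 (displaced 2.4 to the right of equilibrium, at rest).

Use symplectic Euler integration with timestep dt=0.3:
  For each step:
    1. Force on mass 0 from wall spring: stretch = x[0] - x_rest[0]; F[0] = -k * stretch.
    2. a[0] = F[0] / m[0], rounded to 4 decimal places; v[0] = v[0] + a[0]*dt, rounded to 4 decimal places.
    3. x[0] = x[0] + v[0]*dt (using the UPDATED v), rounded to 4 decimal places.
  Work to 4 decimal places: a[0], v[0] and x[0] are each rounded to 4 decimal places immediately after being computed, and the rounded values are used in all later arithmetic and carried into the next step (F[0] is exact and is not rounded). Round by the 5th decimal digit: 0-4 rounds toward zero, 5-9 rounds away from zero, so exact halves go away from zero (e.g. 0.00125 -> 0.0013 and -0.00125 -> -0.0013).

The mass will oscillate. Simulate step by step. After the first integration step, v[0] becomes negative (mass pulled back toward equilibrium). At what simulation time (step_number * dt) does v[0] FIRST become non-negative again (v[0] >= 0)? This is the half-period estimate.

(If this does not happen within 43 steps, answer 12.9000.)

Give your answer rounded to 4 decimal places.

Step 0: x=[5.0000] v=[0.0000]
Step 1: x=[4.4960] v=[-1.6800]
Step 2: x=[3.5938] v=[-3.0072]
Step 3: x=[2.4829] v=[-3.7029]
Step 4: x=[1.3966] v=[-3.6209]
Step 5: x=[0.5631] v=[-2.7785]
Step 6: x=[0.1573] v=[-1.3527]
Step 7: x=[0.2645] v=[0.3572]
First v>=0 after going negative at step 7, time=2.1000

Answer: 2.1000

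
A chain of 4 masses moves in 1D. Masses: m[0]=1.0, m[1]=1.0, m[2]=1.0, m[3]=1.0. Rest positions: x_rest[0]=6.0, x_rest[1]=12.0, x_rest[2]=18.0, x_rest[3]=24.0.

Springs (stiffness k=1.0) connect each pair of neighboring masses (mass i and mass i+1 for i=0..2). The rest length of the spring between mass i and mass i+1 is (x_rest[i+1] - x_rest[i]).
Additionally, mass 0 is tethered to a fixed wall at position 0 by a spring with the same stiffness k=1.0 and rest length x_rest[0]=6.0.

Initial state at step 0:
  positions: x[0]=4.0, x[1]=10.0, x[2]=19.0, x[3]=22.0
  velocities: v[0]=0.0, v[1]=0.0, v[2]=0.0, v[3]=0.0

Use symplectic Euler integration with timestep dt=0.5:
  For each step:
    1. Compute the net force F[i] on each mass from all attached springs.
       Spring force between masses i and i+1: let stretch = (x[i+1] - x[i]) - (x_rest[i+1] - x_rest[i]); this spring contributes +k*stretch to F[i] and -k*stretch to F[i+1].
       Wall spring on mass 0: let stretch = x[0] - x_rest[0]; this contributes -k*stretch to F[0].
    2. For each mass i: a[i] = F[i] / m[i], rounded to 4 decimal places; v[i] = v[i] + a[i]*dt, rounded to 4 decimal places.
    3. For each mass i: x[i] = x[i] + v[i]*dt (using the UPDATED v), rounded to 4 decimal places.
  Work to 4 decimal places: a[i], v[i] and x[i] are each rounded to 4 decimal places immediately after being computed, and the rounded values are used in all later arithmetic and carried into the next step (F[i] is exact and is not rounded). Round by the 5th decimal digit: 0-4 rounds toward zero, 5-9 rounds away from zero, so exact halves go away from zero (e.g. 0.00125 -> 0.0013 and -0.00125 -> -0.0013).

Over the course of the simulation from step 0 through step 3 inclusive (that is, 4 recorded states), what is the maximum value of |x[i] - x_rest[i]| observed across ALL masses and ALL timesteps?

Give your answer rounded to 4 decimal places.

Step 0: x=[4.0000 10.0000 19.0000 22.0000] v=[0.0000 0.0000 0.0000 0.0000]
Step 1: x=[4.5000 10.7500 17.5000 22.7500] v=[1.0000 1.5000 -3.0000 1.5000]
Step 2: x=[5.4375 11.6250 15.6250 23.6875] v=[1.8750 1.7500 -3.7500 1.8750]
Step 3: x=[6.5625 11.9532 14.7656 24.1094] v=[2.2500 0.6563 -1.7188 0.8438]
Max displacement = 3.2344

Answer: 3.2344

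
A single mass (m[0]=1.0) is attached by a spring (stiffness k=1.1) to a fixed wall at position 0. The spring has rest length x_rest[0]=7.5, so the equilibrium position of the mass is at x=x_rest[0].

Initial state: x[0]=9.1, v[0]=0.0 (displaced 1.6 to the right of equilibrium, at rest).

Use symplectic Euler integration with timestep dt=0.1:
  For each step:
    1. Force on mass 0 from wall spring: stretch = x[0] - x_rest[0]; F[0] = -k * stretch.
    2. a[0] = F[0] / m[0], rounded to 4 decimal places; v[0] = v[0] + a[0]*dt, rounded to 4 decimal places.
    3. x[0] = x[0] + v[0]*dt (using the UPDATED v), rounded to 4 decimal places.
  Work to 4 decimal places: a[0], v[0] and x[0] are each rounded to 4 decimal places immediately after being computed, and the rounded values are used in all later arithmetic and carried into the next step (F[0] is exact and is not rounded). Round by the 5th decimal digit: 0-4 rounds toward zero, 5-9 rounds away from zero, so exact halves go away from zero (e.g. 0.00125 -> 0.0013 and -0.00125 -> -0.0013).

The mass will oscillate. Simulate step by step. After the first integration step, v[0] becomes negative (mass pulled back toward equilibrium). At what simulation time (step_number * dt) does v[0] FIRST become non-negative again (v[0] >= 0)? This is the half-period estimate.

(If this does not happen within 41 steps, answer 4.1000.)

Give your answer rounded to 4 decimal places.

Answer: 3.0000

Derivation:
Step 0: x=[9.1000] v=[0.0000]
Step 1: x=[9.0824] v=[-0.1760]
Step 2: x=[9.0474] v=[-0.3501]
Step 3: x=[8.9954] v=[-0.5203]
Step 4: x=[8.9269] v=[-0.6848]
Step 5: x=[8.8427] v=[-0.8418]
Step 6: x=[8.7438] v=[-0.9895]
Step 7: x=[8.6312] v=[-1.1263]
Step 8: x=[8.5061] v=[-1.2507]
Step 9: x=[8.3700] v=[-1.3614]
Step 10: x=[8.2243] v=[-1.4571]
Step 11: x=[8.0706] v=[-1.5368]
Step 12: x=[7.9106] v=[-1.5996]
Step 13: x=[7.7461] v=[-1.6448]
Step 14: x=[7.5789] v=[-1.6719]
Step 15: x=[7.4108] v=[-1.6806]
Step 16: x=[7.2437] v=[-1.6708]
Step 17: x=[7.0794] v=[-1.6426]
Step 18: x=[6.9198] v=[-1.5963]
Step 19: x=[6.7666] v=[-1.5325]
Step 20: x=[6.6214] v=[-1.4518]
Step 21: x=[6.4859] v=[-1.3552]
Step 22: x=[6.3615] v=[-1.2437]
Step 23: x=[6.2497] v=[-1.1185]
Step 24: x=[6.1516] v=[-0.9810]
Step 25: x=[6.0683] v=[-0.8327]
Step 26: x=[6.0008] v=[-0.6752]
Step 27: x=[5.9498] v=[-0.5103]
Step 28: x=[5.9158] v=[-0.3398]
Step 29: x=[5.8993] v=[-0.1655]
Step 30: x=[5.9004] v=[0.0106]
First v>=0 after going negative at step 30, time=3.0000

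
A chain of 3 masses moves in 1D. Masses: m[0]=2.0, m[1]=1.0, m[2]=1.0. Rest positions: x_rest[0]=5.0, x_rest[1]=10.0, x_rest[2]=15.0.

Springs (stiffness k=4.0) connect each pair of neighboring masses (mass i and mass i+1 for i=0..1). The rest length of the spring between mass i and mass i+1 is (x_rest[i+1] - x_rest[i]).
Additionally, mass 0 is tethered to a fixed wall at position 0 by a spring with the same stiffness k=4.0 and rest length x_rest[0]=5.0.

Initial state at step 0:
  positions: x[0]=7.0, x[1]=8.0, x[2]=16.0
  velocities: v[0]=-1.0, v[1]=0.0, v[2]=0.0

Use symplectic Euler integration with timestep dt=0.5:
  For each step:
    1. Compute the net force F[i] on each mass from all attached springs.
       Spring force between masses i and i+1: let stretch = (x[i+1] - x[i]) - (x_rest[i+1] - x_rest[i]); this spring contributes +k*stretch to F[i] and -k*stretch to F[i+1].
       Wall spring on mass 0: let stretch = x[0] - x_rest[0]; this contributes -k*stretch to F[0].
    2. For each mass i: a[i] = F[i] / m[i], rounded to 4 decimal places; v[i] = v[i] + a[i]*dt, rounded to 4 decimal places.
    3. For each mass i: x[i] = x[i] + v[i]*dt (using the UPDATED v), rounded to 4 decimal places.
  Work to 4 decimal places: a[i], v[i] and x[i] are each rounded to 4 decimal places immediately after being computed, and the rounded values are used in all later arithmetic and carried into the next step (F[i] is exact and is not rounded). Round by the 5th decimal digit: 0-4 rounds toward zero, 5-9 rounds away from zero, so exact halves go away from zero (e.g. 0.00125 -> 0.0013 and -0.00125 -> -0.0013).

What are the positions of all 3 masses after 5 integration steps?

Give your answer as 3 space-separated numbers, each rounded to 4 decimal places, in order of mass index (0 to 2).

Answer: 5.8750 9.2500 12.7500

Derivation:
Step 0: x=[7.0000 8.0000 16.0000] v=[-1.0000 0.0000 0.0000]
Step 1: x=[3.5000 15.0000 13.0000] v=[-7.0000 14.0000 -6.0000]
Step 2: x=[4.0000 8.5000 17.0000] v=[1.0000 -13.0000 8.0000]
Step 3: x=[4.7500 6.0000 17.5000] v=[1.5000 -5.0000 1.0000]
Step 4: x=[3.7500 13.7500 11.5000] v=[-2.0000 15.5000 -12.0000]
Step 5: x=[5.8750 9.2500 12.7500] v=[4.2500 -9.0000 2.5000]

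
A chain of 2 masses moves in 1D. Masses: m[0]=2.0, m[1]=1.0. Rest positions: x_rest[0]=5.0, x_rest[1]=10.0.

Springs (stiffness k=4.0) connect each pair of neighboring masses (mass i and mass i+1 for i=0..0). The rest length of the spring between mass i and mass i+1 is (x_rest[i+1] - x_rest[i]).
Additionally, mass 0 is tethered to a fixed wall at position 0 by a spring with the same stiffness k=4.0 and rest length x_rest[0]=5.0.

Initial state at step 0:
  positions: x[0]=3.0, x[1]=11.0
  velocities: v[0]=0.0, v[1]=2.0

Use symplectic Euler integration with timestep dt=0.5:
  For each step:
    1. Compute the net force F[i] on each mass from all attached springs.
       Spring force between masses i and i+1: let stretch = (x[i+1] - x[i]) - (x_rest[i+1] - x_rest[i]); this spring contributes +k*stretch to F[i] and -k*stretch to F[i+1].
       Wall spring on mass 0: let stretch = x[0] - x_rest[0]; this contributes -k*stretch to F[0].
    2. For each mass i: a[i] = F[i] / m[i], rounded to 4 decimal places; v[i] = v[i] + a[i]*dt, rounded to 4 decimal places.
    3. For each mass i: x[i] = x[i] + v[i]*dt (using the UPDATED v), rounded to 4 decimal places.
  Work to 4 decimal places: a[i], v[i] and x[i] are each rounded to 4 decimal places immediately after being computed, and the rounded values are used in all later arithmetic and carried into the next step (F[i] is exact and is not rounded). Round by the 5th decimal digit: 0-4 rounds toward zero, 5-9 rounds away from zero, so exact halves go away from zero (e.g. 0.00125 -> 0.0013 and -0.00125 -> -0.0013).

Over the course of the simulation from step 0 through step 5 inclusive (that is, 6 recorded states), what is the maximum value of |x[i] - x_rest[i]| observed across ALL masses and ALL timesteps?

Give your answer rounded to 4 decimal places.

Step 0: x=[3.0000 11.0000] v=[0.0000 2.0000]
Step 1: x=[5.5000 9.0000] v=[5.0000 -4.0000]
Step 2: x=[7.0000 8.5000] v=[3.0000 -1.0000]
Step 3: x=[5.7500 11.5000] v=[-2.5000 6.0000]
Step 4: x=[4.5000 13.7500] v=[-2.5000 4.5000]
Step 5: x=[5.6250 11.7500] v=[2.2500 -4.0000]
Max displacement = 3.7500

Answer: 3.7500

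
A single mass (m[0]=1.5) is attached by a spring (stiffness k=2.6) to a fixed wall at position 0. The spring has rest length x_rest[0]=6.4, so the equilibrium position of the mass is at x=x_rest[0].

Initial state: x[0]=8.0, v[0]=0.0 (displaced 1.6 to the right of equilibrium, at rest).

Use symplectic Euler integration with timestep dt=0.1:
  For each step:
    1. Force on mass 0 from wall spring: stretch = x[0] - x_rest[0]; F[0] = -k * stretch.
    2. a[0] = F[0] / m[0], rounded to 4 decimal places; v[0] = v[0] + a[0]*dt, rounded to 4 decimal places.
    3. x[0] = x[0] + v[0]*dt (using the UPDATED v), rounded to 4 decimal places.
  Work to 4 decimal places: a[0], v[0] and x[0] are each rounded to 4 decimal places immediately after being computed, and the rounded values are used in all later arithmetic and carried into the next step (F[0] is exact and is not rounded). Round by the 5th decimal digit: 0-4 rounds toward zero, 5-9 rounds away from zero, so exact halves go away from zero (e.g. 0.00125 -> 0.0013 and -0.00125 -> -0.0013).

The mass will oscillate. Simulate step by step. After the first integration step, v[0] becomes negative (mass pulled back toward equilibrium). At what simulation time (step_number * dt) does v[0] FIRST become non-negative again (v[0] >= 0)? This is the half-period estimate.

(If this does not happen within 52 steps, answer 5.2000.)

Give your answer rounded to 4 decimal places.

Step 0: x=[8.0000] v=[0.0000]
Step 1: x=[7.9723] v=[-0.2773]
Step 2: x=[7.9173] v=[-0.5498]
Step 3: x=[7.8360] v=[-0.8128]
Step 4: x=[7.7298] v=[-1.0617]
Step 5: x=[7.6006] v=[-1.2922]
Step 6: x=[7.4506] v=[-1.5003]
Step 7: x=[7.2824] v=[-1.6824]
Step 8: x=[7.0989] v=[-1.8354]
Step 9: x=[6.9033] v=[-1.9565]
Step 10: x=[6.6989] v=[-2.0437]
Step 11: x=[6.4894] v=[-2.0955]
Step 12: x=[6.2783] v=[-2.1110]
Step 13: x=[6.0693] v=[-2.0899]
Step 14: x=[5.8660] v=[-2.0326]
Step 15: x=[5.6720] v=[-1.9400]
Step 16: x=[5.4906] v=[-1.8138]
Step 17: x=[5.3250] v=[-1.6562]
Step 18: x=[5.1780] v=[-1.4699]
Step 19: x=[5.0522] v=[-1.2581]
Step 20: x=[4.9498] v=[-1.0245]
Step 21: x=[4.8725] v=[-0.7731]
Step 22: x=[4.8217] v=[-0.5083]
Step 23: x=[4.7982] v=[-0.2347]
Step 24: x=[4.8025] v=[0.0430]
First v>=0 after going negative at step 24, time=2.4000

Answer: 2.4000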